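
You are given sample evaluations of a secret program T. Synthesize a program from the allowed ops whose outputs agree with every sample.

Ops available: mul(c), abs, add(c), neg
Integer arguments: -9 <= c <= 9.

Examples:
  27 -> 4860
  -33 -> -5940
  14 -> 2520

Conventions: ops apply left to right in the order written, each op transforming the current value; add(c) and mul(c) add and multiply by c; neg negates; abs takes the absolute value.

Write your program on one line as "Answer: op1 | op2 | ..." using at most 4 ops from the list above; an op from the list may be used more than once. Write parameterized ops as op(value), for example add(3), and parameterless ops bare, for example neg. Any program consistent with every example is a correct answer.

mul(-9) | mul(-5) | mul(-4) | neg

Check, running the answer program on each example:
  27 -> -243 -> 1215 -> -4860 -> 4860
  -33 -> 297 -> -1485 -> 5940 -> -5940
  14 -> -126 -> 630 -> -2520 -> 2520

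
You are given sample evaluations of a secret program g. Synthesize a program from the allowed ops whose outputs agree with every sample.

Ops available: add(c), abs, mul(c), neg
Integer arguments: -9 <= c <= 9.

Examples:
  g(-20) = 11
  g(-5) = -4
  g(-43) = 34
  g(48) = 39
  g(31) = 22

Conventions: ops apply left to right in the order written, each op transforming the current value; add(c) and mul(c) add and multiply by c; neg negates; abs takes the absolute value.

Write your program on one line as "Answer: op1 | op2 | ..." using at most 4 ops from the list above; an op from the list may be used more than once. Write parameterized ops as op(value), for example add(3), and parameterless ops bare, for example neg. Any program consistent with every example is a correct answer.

neg | abs | add(-9)

Check, running the answer program on each example:
  -20 -> 20 -> 20 -> 11
  -5 -> 5 -> 5 -> -4
  -43 -> 43 -> 43 -> 34
  48 -> -48 -> 48 -> 39
  31 -> -31 -> 31 -> 22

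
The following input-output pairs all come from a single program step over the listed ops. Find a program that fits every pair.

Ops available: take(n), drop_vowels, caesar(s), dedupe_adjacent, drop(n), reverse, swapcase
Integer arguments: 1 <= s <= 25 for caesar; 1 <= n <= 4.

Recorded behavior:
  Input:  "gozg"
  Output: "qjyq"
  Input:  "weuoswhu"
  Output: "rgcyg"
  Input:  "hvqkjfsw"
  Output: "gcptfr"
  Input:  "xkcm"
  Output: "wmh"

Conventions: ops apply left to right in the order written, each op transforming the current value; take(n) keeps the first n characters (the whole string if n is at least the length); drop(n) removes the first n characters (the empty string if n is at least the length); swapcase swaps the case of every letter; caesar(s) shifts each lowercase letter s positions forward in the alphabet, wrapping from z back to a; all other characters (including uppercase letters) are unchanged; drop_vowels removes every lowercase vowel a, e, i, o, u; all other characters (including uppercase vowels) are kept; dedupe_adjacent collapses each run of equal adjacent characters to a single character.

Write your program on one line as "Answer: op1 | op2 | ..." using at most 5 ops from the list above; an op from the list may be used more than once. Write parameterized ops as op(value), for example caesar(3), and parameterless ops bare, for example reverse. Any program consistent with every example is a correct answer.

caesar(25) | caesar(11) | drop_vowels | reverse

Check, running the answer program on each example:
  "gozg" -> "fnyf" -> "qyjq" -> "qyjq" -> "qjyq"
  "weuoswhu" -> "vdtnrvgt" -> "goeycgre" -> "gycgr" -> "rgcyg"
  "hvqkjfsw" -> "gupjierv" -> "rfautpcg" -> "rftpcg" -> "gcptfr"
  "xkcm" -> "wjbl" -> "humw" -> "hmw" -> "wmh"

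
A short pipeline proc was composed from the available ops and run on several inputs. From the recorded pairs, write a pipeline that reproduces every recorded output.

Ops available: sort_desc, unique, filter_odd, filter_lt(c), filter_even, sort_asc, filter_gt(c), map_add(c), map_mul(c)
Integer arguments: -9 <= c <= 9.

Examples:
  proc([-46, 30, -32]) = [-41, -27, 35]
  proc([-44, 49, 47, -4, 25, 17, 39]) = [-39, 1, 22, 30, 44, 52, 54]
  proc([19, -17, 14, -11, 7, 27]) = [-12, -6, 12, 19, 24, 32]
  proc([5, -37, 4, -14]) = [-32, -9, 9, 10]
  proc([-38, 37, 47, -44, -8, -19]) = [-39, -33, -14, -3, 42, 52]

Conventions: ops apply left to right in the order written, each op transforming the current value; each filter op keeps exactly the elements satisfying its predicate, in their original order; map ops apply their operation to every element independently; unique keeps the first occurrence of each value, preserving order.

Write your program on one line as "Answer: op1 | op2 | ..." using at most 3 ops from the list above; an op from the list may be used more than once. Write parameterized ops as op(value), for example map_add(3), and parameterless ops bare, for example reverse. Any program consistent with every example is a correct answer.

map_add(5) | sort_asc

Check, running the answer program on each example:
  [-46, 30, -32] -> [-41, 35, -27] -> [-41, -27, 35]
  [-44, 49, 47, -4, 25, 17, 39] -> [-39, 54, 52, 1, 30, 22, 44] -> [-39, 1, 22, 30, 44, 52, 54]
  [19, -17, 14, -11, 7, 27] -> [24, -12, 19, -6, 12, 32] -> [-12, -6, 12, 19, 24, 32]
  [5, -37, 4, -14] -> [10, -32, 9, -9] -> [-32, -9, 9, 10]
  [-38, 37, 47, -44, -8, -19] -> [-33, 42, 52, -39, -3, -14] -> [-39, -33, -14, -3, 42, 52]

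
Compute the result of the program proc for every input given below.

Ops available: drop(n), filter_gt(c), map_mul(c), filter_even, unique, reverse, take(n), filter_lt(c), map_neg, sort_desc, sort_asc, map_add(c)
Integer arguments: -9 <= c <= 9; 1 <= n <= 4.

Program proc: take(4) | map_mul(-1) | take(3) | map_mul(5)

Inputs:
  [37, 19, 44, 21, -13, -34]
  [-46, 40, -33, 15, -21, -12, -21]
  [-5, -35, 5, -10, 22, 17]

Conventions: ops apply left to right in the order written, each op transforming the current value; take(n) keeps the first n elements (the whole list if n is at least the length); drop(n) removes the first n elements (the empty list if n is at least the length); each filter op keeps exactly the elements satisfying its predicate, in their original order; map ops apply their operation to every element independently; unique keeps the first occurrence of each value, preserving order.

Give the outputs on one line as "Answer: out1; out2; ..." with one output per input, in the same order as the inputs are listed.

[-185, -95, -220]; [230, -200, 165]; [25, 175, -25]

Execution, op by op:
  [37, 19, 44, 21, -13, -34] -> [37, 19, 44, 21] -> [-37, -19, -44, -21] -> [-37, -19, -44] -> [-185, -95, -220]
  [-46, 40, -33, 15, -21, -12, -21] -> [-46, 40, -33, 15] -> [46, -40, 33, -15] -> [46, -40, 33] -> [230, -200, 165]
  [-5, -35, 5, -10, 22, 17] -> [-5, -35, 5, -10] -> [5, 35, -5, 10] -> [5, 35, -5] -> [25, 175, -25]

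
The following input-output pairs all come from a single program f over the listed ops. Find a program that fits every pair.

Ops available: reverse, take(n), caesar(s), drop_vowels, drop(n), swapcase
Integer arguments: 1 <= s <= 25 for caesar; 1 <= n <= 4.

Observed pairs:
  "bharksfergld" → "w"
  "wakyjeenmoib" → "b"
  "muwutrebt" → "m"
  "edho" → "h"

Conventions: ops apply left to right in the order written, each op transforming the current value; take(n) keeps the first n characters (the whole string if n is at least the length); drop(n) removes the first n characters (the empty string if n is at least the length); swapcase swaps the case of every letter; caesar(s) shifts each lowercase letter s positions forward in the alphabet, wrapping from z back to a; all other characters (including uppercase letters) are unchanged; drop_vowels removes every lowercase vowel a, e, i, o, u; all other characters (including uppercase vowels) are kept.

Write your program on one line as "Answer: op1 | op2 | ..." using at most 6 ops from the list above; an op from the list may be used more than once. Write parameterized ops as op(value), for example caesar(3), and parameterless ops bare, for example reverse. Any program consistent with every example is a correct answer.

caesar(19) | swapcase | reverse | swapcase | take(2) | drop_vowels

Check, running the answer program on each example:
  "bharksfergld" -> "uatkdlyxkzew" -> "UATKDLYXKZEW" -> "WEZKXYLDKTAU" -> "wezkxyldktau" -> "we" -> "w"
  "wakyjeenmoib" -> "ptdrcxxgfhbu" -> "PTDRCXXGFHBU" -> "UBHFGXXCRDTP" -> "ubhfgxxcrdtp" -> "ub" -> "b"
  "muwutrebt" -> "fnpnmkxum" -> "FNPNMKXUM" -> "MUXKMNPNF" -> "muxkmnpnf" -> "mu" -> "m"
  "edho" -> "xwah" -> "XWAH" -> "HAWX" -> "hawx" -> "ha" -> "h"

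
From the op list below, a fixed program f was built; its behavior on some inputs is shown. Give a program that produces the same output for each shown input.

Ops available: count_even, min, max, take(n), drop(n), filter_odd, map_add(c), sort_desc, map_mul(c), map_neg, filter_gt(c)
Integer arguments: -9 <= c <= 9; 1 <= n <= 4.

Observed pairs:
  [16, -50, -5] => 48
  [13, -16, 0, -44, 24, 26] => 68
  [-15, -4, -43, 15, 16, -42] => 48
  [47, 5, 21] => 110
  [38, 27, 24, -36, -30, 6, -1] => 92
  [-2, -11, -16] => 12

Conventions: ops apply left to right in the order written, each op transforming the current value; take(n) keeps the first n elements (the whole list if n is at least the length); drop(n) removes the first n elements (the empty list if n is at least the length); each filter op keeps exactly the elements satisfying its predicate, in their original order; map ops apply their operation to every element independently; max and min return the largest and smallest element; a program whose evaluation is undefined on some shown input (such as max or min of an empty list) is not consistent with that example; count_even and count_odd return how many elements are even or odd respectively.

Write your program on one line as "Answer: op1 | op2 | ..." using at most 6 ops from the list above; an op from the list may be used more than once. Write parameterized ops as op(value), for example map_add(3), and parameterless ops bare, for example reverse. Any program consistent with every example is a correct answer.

map_add(8) | map_mul(-2) | map_neg | filter_gt(-5) | max

Check, running the answer program on each example:
  [16, -50, -5] -> [24, -42, 3] -> [-48, 84, -6] -> [48, -84, 6] -> [48, 6] -> 48
  [13, -16, 0, -44, 24, 26] -> [21, -8, 8, -36, 32, 34] -> [-42, 16, -16, 72, -64, -68] -> [42, -16, 16, -72, 64, 68] -> [42, 16, 64, 68] -> 68
  [-15, -4, -43, 15, 16, -42] -> [-7, 4, -35, 23, 24, -34] -> [14, -8, 70, -46, -48, 68] -> [-14, 8, -70, 46, 48, -68] -> [8, 46, 48] -> 48
  [47, 5, 21] -> [55, 13, 29] -> [-110, -26, -58] -> [110, 26, 58] -> [110, 26, 58] -> 110
  [38, 27, 24, -36, -30, 6, -1] -> [46, 35, 32, -28, -22, 14, 7] -> [-92, -70, -64, 56, 44, -28, -14] -> [92, 70, 64, -56, -44, 28, 14] -> [92, 70, 64, 28, 14] -> 92
  [-2, -11, -16] -> [6, -3, -8] -> [-12, 6, 16] -> [12, -6, -16] -> [12] -> 12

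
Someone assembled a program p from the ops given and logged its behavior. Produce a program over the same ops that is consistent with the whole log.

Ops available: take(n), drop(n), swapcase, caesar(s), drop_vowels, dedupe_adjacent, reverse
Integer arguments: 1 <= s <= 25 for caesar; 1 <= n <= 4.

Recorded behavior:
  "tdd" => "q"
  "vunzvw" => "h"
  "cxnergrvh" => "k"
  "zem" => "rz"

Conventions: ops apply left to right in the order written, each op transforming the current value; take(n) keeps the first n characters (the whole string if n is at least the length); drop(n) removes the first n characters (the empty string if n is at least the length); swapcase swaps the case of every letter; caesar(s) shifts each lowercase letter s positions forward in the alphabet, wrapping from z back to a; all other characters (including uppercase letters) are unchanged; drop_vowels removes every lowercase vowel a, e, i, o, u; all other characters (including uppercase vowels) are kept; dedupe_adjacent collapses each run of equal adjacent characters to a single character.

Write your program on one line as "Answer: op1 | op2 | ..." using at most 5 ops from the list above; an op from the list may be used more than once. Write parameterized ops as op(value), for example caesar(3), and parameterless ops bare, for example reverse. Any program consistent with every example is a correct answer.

dedupe_adjacent | drop(1) | caesar(13) | take(2) | drop_vowels

Check, running the answer program on each example:
  "tdd" -> "td" -> "d" -> "q" -> "q" -> "q"
  "vunzvw" -> "vunzvw" -> "unzvw" -> "hamij" -> "ha" -> "h"
  "cxnergrvh" -> "cxnergrvh" -> "xnergrvh" -> "kareteiu" -> "ka" -> "k"
  "zem" -> "zem" -> "em" -> "rz" -> "rz" -> "rz"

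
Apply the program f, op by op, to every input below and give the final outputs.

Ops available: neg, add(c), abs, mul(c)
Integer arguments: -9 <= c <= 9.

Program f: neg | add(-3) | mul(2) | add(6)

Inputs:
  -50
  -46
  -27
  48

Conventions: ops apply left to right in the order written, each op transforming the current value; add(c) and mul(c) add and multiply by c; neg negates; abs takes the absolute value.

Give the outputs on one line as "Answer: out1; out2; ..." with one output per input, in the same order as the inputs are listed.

100; 92; 54; -96

Execution, op by op:
  -50 -> 50 -> 47 -> 94 -> 100
  -46 -> 46 -> 43 -> 86 -> 92
  -27 -> 27 -> 24 -> 48 -> 54
  48 -> -48 -> -51 -> -102 -> -96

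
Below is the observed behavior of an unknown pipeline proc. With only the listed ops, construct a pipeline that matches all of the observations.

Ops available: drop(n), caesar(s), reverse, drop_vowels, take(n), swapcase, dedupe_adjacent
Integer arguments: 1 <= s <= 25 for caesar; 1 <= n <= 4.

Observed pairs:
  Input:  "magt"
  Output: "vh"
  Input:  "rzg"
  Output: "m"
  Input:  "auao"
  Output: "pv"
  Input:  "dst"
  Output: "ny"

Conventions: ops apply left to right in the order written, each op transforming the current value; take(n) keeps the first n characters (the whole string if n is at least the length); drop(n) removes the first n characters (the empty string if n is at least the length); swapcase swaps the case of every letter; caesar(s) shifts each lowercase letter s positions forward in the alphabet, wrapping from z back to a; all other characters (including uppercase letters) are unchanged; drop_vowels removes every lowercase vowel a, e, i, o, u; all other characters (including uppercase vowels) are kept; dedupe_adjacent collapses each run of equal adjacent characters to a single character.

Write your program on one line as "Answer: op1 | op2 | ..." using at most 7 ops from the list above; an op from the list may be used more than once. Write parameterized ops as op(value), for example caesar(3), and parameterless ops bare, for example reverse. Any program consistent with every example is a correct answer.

take(2) | caesar(14) | reverse | caesar(17) | caesar(16) | drop_vowels

Check, running the answer program on each example:
  "magt" -> "ma" -> "ao" -> "oa" -> "fr" -> "vh" -> "vh"
  "rzg" -> "rz" -> "fn" -> "nf" -> "ew" -> "um" -> "m"
  "auao" -> "au" -> "oi" -> "io" -> "zf" -> "pv" -> "pv"
  "dst" -> "ds" -> "rg" -> "gr" -> "xi" -> "ny" -> "ny"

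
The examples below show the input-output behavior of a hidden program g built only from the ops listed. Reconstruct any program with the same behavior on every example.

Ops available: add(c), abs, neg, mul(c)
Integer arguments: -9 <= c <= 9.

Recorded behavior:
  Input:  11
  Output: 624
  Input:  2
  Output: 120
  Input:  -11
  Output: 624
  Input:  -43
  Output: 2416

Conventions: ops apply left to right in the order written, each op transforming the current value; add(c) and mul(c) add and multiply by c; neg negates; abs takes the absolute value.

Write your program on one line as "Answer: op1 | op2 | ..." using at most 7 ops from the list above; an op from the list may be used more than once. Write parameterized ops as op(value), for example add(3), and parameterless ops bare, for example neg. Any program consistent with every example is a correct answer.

mul(-8) | neg | mul(-7) | neg | abs | add(8)

Check, running the answer program on each example:
  11 -> -88 -> 88 -> -616 -> 616 -> 616 -> 624
  2 -> -16 -> 16 -> -112 -> 112 -> 112 -> 120
  -11 -> 88 -> -88 -> 616 -> -616 -> 616 -> 624
  -43 -> 344 -> -344 -> 2408 -> -2408 -> 2408 -> 2416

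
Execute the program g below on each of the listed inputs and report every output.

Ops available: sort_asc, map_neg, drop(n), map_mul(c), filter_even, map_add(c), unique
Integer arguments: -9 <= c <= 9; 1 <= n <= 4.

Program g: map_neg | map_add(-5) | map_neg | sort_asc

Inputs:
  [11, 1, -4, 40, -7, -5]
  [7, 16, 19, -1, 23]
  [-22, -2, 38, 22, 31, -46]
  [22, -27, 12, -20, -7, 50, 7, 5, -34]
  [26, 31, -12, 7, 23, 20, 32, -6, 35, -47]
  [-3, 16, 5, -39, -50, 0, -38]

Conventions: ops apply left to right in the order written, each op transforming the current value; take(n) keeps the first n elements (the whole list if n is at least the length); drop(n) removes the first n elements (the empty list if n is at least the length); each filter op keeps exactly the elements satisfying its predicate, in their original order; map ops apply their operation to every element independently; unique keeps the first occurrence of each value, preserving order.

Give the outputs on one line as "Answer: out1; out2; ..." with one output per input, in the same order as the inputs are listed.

[-2, 0, 1, 6, 16, 45]; [4, 12, 21, 24, 28]; [-41, -17, 3, 27, 36, 43]; [-29, -22, -15, -2, 10, 12, 17, 27, 55]; [-42, -7, -1, 12, 25, 28, 31, 36, 37, 40]; [-45, -34, -33, 2, 5, 10, 21]

Execution, op by op:
  [11, 1, -4, 40, -7, -5] -> [-11, -1, 4, -40, 7, 5] -> [-16, -6, -1, -45, 2, 0] -> [16, 6, 1, 45, -2, 0] -> [-2, 0, 1, 6, 16, 45]
  [7, 16, 19, -1, 23] -> [-7, -16, -19, 1, -23] -> [-12, -21, -24, -4, -28] -> [12, 21, 24, 4, 28] -> [4, 12, 21, 24, 28]
  [-22, -2, 38, 22, 31, -46] -> [22, 2, -38, -22, -31, 46] -> [17, -3, -43, -27, -36, 41] -> [-17, 3, 43, 27, 36, -41] -> [-41, -17, 3, 27, 36, 43]
  [22, -27, 12, -20, -7, 50, 7, 5, -34] -> [-22, 27, -12, 20, 7, -50, -7, -5, 34] -> [-27, 22, -17, 15, 2, -55, -12, -10, 29] -> [27, -22, 17, -15, -2, 55, 12, 10, -29] -> [-29, -22, -15, -2, 10, 12, 17, 27, 55]
  [26, 31, -12, 7, 23, 20, 32, -6, 35, -47] -> [-26, -31, 12, -7, -23, -20, -32, 6, -35, 47] -> [-31, -36, 7, -12, -28, -25, -37, 1, -40, 42] -> [31, 36, -7, 12, 28, 25, 37, -1, 40, -42] -> [-42, -7, -1, 12, 25, 28, 31, 36, 37, 40]
  [-3, 16, 5, -39, -50, 0, -38] -> [3, -16, -5, 39, 50, 0, 38] -> [-2, -21, -10, 34, 45, -5, 33] -> [2, 21, 10, -34, -45, 5, -33] -> [-45, -34, -33, 2, 5, 10, 21]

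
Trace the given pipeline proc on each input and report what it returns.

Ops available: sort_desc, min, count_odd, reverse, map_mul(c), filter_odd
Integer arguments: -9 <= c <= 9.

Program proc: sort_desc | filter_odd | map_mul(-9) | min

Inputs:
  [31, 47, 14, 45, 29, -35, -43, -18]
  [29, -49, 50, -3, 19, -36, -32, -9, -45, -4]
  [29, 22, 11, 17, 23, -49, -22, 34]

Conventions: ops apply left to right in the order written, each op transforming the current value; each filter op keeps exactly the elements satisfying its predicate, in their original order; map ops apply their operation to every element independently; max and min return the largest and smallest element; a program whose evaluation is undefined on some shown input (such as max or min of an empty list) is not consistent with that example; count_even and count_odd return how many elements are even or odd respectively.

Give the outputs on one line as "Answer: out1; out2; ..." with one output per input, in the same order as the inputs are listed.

-423; -261; -261

Execution, op by op:
  [31, 47, 14, 45, 29, -35, -43, -18] -> [47, 45, 31, 29, 14, -18, -35, -43] -> [47, 45, 31, 29, -35, -43] -> [-423, -405, -279, -261, 315, 387] -> -423
  [29, -49, 50, -3, 19, -36, -32, -9, -45, -4] -> [50, 29, 19, -3, -4, -9, -32, -36, -45, -49] -> [29, 19, -3, -9, -45, -49] -> [-261, -171, 27, 81, 405, 441] -> -261
  [29, 22, 11, 17, 23, -49, -22, 34] -> [34, 29, 23, 22, 17, 11, -22, -49] -> [29, 23, 17, 11, -49] -> [-261, -207, -153, -99, 441] -> -261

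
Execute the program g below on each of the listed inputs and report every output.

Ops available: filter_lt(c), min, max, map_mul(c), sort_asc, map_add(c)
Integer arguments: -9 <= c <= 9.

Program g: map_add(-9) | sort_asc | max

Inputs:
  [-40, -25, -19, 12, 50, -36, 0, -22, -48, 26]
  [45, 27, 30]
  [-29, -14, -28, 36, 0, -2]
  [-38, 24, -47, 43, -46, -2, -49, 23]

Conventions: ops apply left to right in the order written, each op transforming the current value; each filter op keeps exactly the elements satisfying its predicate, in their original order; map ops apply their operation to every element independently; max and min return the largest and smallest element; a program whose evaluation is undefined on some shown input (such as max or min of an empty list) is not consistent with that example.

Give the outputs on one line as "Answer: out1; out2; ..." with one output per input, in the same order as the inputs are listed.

Execution, op by op:
  [-40, -25, -19, 12, 50, -36, 0, -22, -48, 26] -> [-49, -34, -28, 3, 41, -45, -9, -31, -57, 17] -> [-57, -49, -45, -34, -31, -28, -9, 3, 17, 41] -> 41
  [45, 27, 30] -> [36, 18, 21] -> [18, 21, 36] -> 36
  [-29, -14, -28, 36, 0, -2] -> [-38, -23, -37, 27, -9, -11] -> [-38, -37, -23, -11, -9, 27] -> 27
  [-38, 24, -47, 43, -46, -2, -49, 23] -> [-47, 15, -56, 34, -55, -11, -58, 14] -> [-58, -56, -55, -47, -11, 14, 15, 34] -> 34

41; 36; 27; 34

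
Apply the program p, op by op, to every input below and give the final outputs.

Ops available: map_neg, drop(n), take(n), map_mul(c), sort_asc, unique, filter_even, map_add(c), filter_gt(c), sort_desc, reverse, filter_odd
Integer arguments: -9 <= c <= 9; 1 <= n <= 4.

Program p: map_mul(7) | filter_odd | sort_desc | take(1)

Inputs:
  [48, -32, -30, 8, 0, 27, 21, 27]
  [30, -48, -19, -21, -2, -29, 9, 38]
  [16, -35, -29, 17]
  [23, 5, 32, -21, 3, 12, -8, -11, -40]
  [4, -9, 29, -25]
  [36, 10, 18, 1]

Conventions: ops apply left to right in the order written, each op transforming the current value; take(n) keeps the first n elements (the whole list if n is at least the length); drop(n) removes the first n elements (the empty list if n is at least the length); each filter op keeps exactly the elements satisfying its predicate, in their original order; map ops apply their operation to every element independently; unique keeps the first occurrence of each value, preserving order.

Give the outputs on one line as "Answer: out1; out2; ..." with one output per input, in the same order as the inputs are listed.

[189]; [63]; [119]; [161]; [203]; [7]

Execution, op by op:
  [48, -32, -30, 8, 0, 27, 21, 27] -> [336, -224, -210, 56, 0, 189, 147, 189] -> [189, 147, 189] -> [189, 189, 147] -> [189]
  [30, -48, -19, -21, -2, -29, 9, 38] -> [210, -336, -133, -147, -14, -203, 63, 266] -> [-133, -147, -203, 63] -> [63, -133, -147, -203] -> [63]
  [16, -35, -29, 17] -> [112, -245, -203, 119] -> [-245, -203, 119] -> [119, -203, -245] -> [119]
  [23, 5, 32, -21, 3, 12, -8, -11, -40] -> [161, 35, 224, -147, 21, 84, -56, -77, -280] -> [161, 35, -147, 21, -77] -> [161, 35, 21, -77, -147] -> [161]
  [4, -9, 29, -25] -> [28, -63, 203, -175] -> [-63, 203, -175] -> [203, -63, -175] -> [203]
  [36, 10, 18, 1] -> [252, 70, 126, 7] -> [7] -> [7] -> [7]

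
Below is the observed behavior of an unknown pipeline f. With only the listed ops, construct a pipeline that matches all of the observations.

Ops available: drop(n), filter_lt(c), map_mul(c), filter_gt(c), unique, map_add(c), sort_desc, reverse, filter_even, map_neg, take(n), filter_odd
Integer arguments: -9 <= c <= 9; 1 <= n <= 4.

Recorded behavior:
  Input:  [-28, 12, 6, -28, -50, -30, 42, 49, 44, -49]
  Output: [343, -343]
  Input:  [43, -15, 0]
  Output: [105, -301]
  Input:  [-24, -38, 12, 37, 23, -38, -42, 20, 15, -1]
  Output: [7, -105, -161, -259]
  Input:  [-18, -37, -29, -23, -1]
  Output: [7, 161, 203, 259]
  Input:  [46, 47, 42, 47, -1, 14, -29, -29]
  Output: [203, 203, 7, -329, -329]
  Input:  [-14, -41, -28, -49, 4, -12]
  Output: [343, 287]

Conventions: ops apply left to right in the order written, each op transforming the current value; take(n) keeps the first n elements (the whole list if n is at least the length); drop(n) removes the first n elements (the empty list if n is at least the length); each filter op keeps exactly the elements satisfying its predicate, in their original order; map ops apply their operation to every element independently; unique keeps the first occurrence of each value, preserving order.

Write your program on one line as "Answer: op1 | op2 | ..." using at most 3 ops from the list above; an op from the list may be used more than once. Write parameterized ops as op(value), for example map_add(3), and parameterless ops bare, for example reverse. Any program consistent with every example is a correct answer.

map_mul(-7) | filter_odd | reverse

Check, running the answer program on each example:
  [-28, 12, 6, -28, -50, -30, 42, 49, 44, -49] -> [196, -84, -42, 196, 350, 210, -294, -343, -308, 343] -> [-343, 343] -> [343, -343]
  [43, -15, 0] -> [-301, 105, 0] -> [-301, 105] -> [105, -301]
  [-24, -38, 12, 37, 23, -38, -42, 20, 15, -1] -> [168, 266, -84, -259, -161, 266, 294, -140, -105, 7] -> [-259, -161, -105, 7] -> [7, -105, -161, -259]
  [-18, -37, -29, -23, -1] -> [126, 259, 203, 161, 7] -> [259, 203, 161, 7] -> [7, 161, 203, 259]
  [46, 47, 42, 47, -1, 14, -29, -29] -> [-322, -329, -294, -329, 7, -98, 203, 203] -> [-329, -329, 7, 203, 203] -> [203, 203, 7, -329, -329]
  [-14, -41, -28, -49, 4, -12] -> [98, 287, 196, 343, -28, 84] -> [287, 343] -> [343, 287]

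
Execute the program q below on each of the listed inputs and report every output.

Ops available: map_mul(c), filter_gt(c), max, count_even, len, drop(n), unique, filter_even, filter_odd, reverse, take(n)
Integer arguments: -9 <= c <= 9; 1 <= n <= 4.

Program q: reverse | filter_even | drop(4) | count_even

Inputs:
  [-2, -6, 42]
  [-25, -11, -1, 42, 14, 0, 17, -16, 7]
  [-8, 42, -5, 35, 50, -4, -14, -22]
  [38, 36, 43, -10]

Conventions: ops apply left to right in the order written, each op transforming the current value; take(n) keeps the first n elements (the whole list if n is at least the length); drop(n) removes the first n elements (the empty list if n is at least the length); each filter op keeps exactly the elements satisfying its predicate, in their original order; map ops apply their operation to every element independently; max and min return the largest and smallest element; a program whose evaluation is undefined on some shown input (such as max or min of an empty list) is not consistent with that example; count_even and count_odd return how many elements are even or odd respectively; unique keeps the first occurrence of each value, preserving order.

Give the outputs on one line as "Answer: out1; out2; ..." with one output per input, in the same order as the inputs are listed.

0; 0; 2; 0

Execution, op by op:
  [-2, -6, 42] -> [42, -6, -2] -> [42, -6, -2] -> [] -> 0
  [-25, -11, -1, 42, 14, 0, 17, -16, 7] -> [7, -16, 17, 0, 14, 42, -1, -11, -25] -> [-16, 0, 14, 42] -> [] -> 0
  [-8, 42, -5, 35, 50, -4, -14, -22] -> [-22, -14, -4, 50, 35, -5, 42, -8] -> [-22, -14, -4, 50, 42, -8] -> [42, -8] -> 2
  [38, 36, 43, -10] -> [-10, 43, 36, 38] -> [-10, 36, 38] -> [] -> 0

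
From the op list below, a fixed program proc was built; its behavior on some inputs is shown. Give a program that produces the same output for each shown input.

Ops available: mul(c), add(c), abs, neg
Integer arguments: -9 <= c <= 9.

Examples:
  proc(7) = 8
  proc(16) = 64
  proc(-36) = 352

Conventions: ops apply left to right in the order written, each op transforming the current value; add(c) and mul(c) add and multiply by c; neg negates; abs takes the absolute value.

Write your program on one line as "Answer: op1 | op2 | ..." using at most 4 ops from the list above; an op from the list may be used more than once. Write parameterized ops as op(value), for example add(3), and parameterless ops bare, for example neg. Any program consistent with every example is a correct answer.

add(-8) | mul(8) | abs

Check, running the answer program on each example:
  7 -> -1 -> -8 -> 8
  16 -> 8 -> 64 -> 64
  -36 -> -44 -> -352 -> 352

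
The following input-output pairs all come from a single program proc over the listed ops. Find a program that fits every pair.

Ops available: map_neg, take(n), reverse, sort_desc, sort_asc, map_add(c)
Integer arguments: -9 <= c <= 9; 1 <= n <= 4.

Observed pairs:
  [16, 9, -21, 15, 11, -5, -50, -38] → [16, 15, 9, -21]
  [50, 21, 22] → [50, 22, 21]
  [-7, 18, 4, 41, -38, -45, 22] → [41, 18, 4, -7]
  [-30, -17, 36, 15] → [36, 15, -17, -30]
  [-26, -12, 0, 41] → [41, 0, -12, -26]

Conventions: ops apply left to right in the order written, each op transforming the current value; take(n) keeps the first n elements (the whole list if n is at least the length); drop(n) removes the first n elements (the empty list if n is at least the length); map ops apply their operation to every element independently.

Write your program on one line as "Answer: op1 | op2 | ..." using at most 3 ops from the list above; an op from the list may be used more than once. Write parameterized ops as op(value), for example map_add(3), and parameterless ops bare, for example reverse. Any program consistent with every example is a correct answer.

take(4) | sort_desc

Check, running the answer program on each example:
  [16, 9, -21, 15, 11, -5, -50, -38] -> [16, 9, -21, 15] -> [16, 15, 9, -21]
  [50, 21, 22] -> [50, 21, 22] -> [50, 22, 21]
  [-7, 18, 4, 41, -38, -45, 22] -> [-7, 18, 4, 41] -> [41, 18, 4, -7]
  [-30, -17, 36, 15] -> [-30, -17, 36, 15] -> [36, 15, -17, -30]
  [-26, -12, 0, 41] -> [-26, -12, 0, 41] -> [41, 0, -12, -26]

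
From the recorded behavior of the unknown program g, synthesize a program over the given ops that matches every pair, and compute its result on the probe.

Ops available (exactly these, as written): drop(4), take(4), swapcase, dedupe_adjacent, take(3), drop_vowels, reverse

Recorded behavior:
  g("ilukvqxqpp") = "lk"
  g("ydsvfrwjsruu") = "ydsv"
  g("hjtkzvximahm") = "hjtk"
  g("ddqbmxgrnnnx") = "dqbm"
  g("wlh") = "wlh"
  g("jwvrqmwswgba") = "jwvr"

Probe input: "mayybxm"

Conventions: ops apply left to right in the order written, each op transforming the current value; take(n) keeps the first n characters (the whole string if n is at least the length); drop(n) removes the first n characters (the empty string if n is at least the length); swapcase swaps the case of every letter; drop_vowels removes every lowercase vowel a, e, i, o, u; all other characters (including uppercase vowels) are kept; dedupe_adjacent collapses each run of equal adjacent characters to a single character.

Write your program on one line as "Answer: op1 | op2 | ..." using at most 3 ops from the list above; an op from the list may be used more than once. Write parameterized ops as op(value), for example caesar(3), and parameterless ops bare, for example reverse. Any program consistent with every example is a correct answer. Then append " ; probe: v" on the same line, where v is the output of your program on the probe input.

dedupe_adjacent | take(4) | drop_vowels ; probe: "myb"

Check, running the answer program on each example:
  "ilukvqxqpp" -> "ilukvqxqp" -> "iluk" -> "lk"
  "ydsvfrwjsruu" -> "ydsvfrwjsru" -> "ydsv" -> "ydsv"
  "hjtkzvximahm" -> "hjtkzvximahm" -> "hjtk" -> "hjtk"
  "ddqbmxgrnnnx" -> "dqbmxgrnx" -> "dqbm" -> "dqbm"
  "wlh" -> "wlh" -> "wlh" -> "wlh"
  "jwvrqmwswgba" -> "jwvrqmwswgba" -> "jwvr" -> "jwvr"
  probe: "mayybxm" -> "maybxm" -> "mayb" -> "myb"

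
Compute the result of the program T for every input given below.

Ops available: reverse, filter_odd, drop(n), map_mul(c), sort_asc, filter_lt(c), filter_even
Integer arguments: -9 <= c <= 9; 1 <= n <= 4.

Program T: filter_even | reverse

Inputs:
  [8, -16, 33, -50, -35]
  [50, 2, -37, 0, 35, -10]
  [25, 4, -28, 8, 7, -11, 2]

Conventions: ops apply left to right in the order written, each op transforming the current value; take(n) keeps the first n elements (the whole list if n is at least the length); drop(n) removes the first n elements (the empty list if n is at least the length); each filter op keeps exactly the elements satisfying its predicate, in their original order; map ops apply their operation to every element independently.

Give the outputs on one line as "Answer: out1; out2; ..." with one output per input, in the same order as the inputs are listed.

[-50, -16, 8]; [-10, 0, 2, 50]; [2, 8, -28, 4]

Execution, op by op:
  [8, -16, 33, -50, -35] -> [8, -16, -50] -> [-50, -16, 8]
  [50, 2, -37, 0, 35, -10] -> [50, 2, 0, -10] -> [-10, 0, 2, 50]
  [25, 4, -28, 8, 7, -11, 2] -> [4, -28, 8, 2] -> [2, 8, -28, 4]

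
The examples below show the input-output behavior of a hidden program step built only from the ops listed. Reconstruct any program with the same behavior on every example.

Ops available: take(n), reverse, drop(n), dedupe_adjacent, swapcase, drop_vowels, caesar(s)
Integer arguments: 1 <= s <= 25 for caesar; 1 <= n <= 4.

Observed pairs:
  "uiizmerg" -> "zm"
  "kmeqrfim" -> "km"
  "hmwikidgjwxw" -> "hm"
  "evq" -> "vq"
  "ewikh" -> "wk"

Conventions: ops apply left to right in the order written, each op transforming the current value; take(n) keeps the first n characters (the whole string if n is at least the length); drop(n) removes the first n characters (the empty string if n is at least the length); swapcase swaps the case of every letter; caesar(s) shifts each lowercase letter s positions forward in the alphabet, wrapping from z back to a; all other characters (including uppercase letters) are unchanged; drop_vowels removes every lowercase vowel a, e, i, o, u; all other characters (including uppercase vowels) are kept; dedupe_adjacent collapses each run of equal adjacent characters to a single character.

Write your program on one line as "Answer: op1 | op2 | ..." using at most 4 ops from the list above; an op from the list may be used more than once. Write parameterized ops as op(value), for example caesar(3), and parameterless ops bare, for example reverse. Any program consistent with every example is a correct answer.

reverse | drop_vowels | reverse | take(2)

Check, running the answer program on each example:
  "uiizmerg" -> "gremziiu" -> "grmz" -> "zmrg" -> "zm"
  "kmeqrfim" -> "mifrqemk" -> "mfrqmk" -> "kmqrfm" -> "km"
  "hmwikidgjwxw" -> "wxwjgdikiwmh" -> "wxwjgdkwmh" -> "hmwkdgjwxw" -> "hm"
  "evq" -> "qve" -> "qv" -> "vq" -> "vq"
  "ewikh" -> "hkiwe" -> "hkw" -> "wkh" -> "wk"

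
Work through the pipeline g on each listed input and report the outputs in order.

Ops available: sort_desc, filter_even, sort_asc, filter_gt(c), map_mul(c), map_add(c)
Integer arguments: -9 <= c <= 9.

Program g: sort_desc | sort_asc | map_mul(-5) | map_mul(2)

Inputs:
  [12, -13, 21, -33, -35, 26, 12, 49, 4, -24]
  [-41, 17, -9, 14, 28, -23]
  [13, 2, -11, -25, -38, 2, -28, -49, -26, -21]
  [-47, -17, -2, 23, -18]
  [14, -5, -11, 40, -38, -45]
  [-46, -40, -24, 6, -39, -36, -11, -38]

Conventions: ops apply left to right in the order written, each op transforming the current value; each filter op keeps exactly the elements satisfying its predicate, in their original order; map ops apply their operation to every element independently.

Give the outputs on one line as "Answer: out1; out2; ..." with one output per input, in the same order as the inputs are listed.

[350, 330, 240, 130, -40, -120, -120, -210, -260, -490]; [410, 230, 90, -140, -170, -280]; [490, 380, 280, 260, 250, 210, 110, -20, -20, -130]; [470, 180, 170, 20, -230]; [450, 380, 110, 50, -140, -400]; [460, 400, 390, 380, 360, 240, 110, -60]

Execution, op by op:
  [12, -13, 21, -33, -35, 26, 12, 49, 4, -24] -> [49, 26, 21, 12, 12, 4, -13, -24, -33, -35] -> [-35, -33, -24, -13, 4, 12, 12, 21, 26, 49] -> [175, 165, 120, 65, -20, -60, -60, -105, -130, -245] -> [350, 330, 240, 130, -40, -120, -120, -210, -260, -490]
  [-41, 17, -9, 14, 28, -23] -> [28, 17, 14, -9, -23, -41] -> [-41, -23, -9, 14, 17, 28] -> [205, 115, 45, -70, -85, -140] -> [410, 230, 90, -140, -170, -280]
  [13, 2, -11, -25, -38, 2, -28, -49, -26, -21] -> [13, 2, 2, -11, -21, -25, -26, -28, -38, -49] -> [-49, -38, -28, -26, -25, -21, -11, 2, 2, 13] -> [245, 190, 140, 130, 125, 105, 55, -10, -10, -65] -> [490, 380, 280, 260, 250, 210, 110, -20, -20, -130]
  [-47, -17, -2, 23, -18] -> [23, -2, -17, -18, -47] -> [-47, -18, -17, -2, 23] -> [235, 90, 85, 10, -115] -> [470, 180, 170, 20, -230]
  [14, -5, -11, 40, -38, -45] -> [40, 14, -5, -11, -38, -45] -> [-45, -38, -11, -5, 14, 40] -> [225, 190, 55, 25, -70, -200] -> [450, 380, 110, 50, -140, -400]
  [-46, -40, -24, 6, -39, -36, -11, -38] -> [6, -11, -24, -36, -38, -39, -40, -46] -> [-46, -40, -39, -38, -36, -24, -11, 6] -> [230, 200, 195, 190, 180, 120, 55, -30] -> [460, 400, 390, 380, 360, 240, 110, -60]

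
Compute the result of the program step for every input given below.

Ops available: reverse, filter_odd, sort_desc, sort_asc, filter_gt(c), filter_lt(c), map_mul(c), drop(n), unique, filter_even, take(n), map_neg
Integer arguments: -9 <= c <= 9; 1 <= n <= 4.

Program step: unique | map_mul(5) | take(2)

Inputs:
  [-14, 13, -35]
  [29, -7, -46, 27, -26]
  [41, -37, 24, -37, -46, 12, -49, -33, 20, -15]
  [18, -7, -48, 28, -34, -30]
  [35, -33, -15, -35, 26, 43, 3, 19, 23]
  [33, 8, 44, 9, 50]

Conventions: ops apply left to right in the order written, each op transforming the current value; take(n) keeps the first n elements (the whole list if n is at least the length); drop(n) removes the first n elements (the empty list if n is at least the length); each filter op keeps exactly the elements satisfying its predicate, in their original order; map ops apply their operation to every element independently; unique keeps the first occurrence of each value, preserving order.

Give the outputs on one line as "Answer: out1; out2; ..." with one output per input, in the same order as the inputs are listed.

[-70, 65]; [145, -35]; [205, -185]; [90, -35]; [175, -165]; [165, 40]

Execution, op by op:
  [-14, 13, -35] -> [-14, 13, -35] -> [-70, 65, -175] -> [-70, 65]
  [29, -7, -46, 27, -26] -> [29, -7, -46, 27, -26] -> [145, -35, -230, 135, -130] -> [145, -35]
  [41, -37, 24, -37, -46, 12, -49, -33, 20, -15] -> [41, -37, 24, -46, 12, -49, -33, 20, -15] -> [205, -185, 120, -230, 60, -245, -165, 100, -75] -> [205, -185]
  [18, -7, -48, 28, -34, -30] -> [18, -7, -48, 28, -34, -30] -> [90, -35, -240, 140, -170, -150] -> [90, -35]
  [35, -33, -15, -35, 26, 43, 3, 19, 23] -> [35, -33, -15, -35, 26, 43, 3, 19, 23] -> [175, -165, -75, -175, 130, 215, 15, 95, 115] -> [175, -165]
  [33, 8, 44, 9, 50] -> [33, 8, 44, 9, 50] -> [165, 40, 220, 45, 250] -> [165, 40]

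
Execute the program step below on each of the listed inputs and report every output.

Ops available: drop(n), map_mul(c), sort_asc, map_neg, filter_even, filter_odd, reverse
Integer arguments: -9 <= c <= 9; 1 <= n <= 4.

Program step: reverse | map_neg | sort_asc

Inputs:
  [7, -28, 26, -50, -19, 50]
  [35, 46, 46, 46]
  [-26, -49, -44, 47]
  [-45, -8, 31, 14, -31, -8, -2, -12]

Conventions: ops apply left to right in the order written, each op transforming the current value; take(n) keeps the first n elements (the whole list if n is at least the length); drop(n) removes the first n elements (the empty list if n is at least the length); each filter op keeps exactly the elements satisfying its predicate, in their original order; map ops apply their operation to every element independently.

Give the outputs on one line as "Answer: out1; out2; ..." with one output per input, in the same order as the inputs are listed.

[-50, -26, -7, 19, 28, 50]; [-46, -46, -46, -35]; [-47, 26, 44, 49]; [-31, -14, 2, 8, 8, 12, 31, 45]

Execution, op by op:
  [7, -28, 26, -50, -19, 50] -> [50, -19, -50, 26, -28, 7] -> [-50, 19, 50, -26, 28, -7] -> [-50, -26, -7, 19, 28, 50]
  [35, 46, 46, 46] -> [46, 46, 46, 35] -> [-46, -46, -46, -35] -> [-46, -46, -46, -35]
  [-26, -49, -44, 47] -> [47, -44, -49, -26] -> [-47, 44, 49, 26] -> [-47, 26, 44, 49]
  [-45, -8, 31, 14, -31, -8, -2, -12] -> [-12, -2, -8, -31, 14, 31, -8, -45] -> [12, 2, 8, 31, -14, -31, 8, 45] -> [-31, -14, 2, 8, 8, 12, 31, 45]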